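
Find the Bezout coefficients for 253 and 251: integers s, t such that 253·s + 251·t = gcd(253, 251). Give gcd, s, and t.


Euclidean algorithm on (253, 251) — divide until remainder is 0:
  253 = 1 · 251 + 2
  251 = 125 · 2 + 1
  2 = 2 · 1 + 0
gcd(253, 251) = 1.
Track Bezout coefficients alongside the remainders: start with r₀ = 253 = a·1 + b·0 (s = 1, t = 0) and r₁ = 251 = a·0 + b·1 (s = 0, t = 1); each new remainder r_{k+1} = r_{k-1} − q_k·r_k inherits s_{k+1} = s_{k-1} − q_k·s_k, t_{k+1} = t_{k-1} − q_k·t_k, so r_k = a·s_k + b·t_k at every step:
  q = 1: r = 2, s = 1 − 1·0 = 1, t = 0 − 1·1 = -1  (check: 253·1 + 251·(-1) = 2)
  q = 125: r = 1, s = 0 − 125·1 = -125, t = 1 − 125·(-1) = 126  (check: 253·(-125) + 251·126 = 1)
The row with r = 1 (the gcd) gives the Bezout coefficients s = -125, t = 126.
Result: 253 · (-125) + 251 · (126) = 1.

gcd(253, 251) = 1; s = -125, t = 126 (check: 253·(-125) + 251·126 = 1).


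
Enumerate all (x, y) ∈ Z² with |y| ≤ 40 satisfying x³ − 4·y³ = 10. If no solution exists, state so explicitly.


The equation is x³ - 4y³ = 10. For fixed y, x³ = 4·y³ + 10, so a solution requires the RHS to be a perfect cube.
Strategy: iterate y from -40 to 40, compute RHS = 4·y³ + 10, and check whether it is a (positive or negative) perfect cube.
Check small values of y:
  y = 0: RHS = 10 is not a perfect cube.
  y = 1: RHS = 14 is not a perfect cube.
  y = -1: RHS = 6 is not a perfect cube.
  y = 2: RHS = 42 is not a perfect cube.
  y = -2: RHS = -22 is not a perfect cube.
  y = 3: RHS = 118 is not a perfect cube.
  y = -3: RHS = -98 is not a perfect cube.
Continuing the search up to |y| = 40 finds no solutions either.
No (x, y) in the scanned range satisfies the equation.

No integer solutions with |y| ≤ 40.


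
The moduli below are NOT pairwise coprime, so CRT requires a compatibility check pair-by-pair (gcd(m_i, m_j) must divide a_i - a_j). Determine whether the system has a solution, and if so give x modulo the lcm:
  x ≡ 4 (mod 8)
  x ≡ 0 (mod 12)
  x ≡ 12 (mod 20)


Moduli 8, 12, 20 are not pairwise coprime, so CRT works modulo lcm(m_i) when all pairwise compatibility conditions hold.
Pairwise compatibility: gcd(m_i, m_j) must divide a_i - a_j for every pair.
Merge one congruence at a time:
  Start: x ≡ 4 (mod 8).
  Combine with x ≡ 0 (mod 12): gcd(8, 12) = 4; 0 - 4 = -4, which IS divisible by 4, so compatible.
    Write x = 4 + 8·t and substitute into x ≡ 0 (mod 12): 8·t ≡ 0 − 4 = -4 (mod 12).
    Divide the congruence (and modulus) by g = 4: 2·t ≡ -1 (mod 3).
    Reduce coefficients mod 3: 2·t ≡ 2 (mod 3).
    The inverse of 2 mod 3 is 2 (since 2·2 = 4 = 1·3 + 1), so t ≡ 2·2 = 4 ≡ 1 (mod 3).
    Then x = 4 + 8·1 = 12, valid modulo lcm(8, 12) = 24: x ≡ 12 (mod 24).
  Combine with x ≡ 12 (mod 20): gcd(24, 20) = 4; 12 - 12 = 0, which IS divisible by 4, so compatible.
    Write x = 12 + 24·t and substitute into x ≡ 12 (mod 20): 24·t ≡ 12 − 12 = 0 (mod 20).
    Divide the congruence (and modulus) by g = 4: 6·t ≡ 0 (mod 5).
    Reduce coefficients mod 5: 1·t ≡ 0 (mod 5).
    So t ≡ 0 (mod 5).
    Then x = 12 + 24·0 = 12, valid modulo lcm(24, 20) = 120: x ≡ 12 (mod 120).
Verify: 12 mod 8 = 4, 12 mod 12 = 0, 12 mod 20 = 12.

x ≡ 12 (mod 120).


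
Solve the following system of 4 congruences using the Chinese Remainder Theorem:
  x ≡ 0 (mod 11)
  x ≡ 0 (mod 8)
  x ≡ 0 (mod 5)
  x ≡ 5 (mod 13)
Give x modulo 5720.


Product of moduli M = 11 · 8 · 5 · 13 = 5720.
Merge one congruence at a time:
  Start: x ≡ 0 (mod 11).
  Combine with x ≡ 0 (mod 8); new modulus lcm = 88.
    Write x = 0 + 11·t and substitute into x ≡ 0 (mod 8): 11·t ≡ 0 − 0 = 0 (mod 8).
    Reduce coefficients mod 8: 3·t ≡ 0 (mod 8).
    The inverse of 3 mod 8 is 3 (since 3·3 = 9 = 1·8 + 1), so t ≡ 3·0 = 0 ≡ 0 (mod 8).
    Then x = 0 + 11·0 = 0, valid modulo lcm(11, 8) = 88: x ≡ 0 (mod 88).
  Combine with x ≡ 0 (mod 5); new modulus lcm = 440.
    Write x = 0 + 88·t and substitute into x ≡ 0 (mod 5): 88·t ≡ 0 − 0 = 0 (mod 5).
    Reduce coefficients mod 5: 3·t ≡ 0 (mod 5).
    The inverse of 3 mod 5 is 2 (since 3·2 = 6 = 1·5 + 1), so t ≡ 2·0 = 0 ≡ 0 (mod 5).
    Then x = 0 + 88·0 = 0, valid modulo lcm(88, 5) = 440: x ≡ 0 (mod 440).
  Combine with x ≡ 5 (mod 13); new modulus lcm = 5720.
    Write x = 0 + 440·t and substitute into x ≡ 5 (mod 13): 440·t ≡ 5 − 0 = 5 (mod 13).
    Reduce coefficients mod 13: 11·t ≡ 5 (mod 13).
    The inverse of 11 mod 13 is 6 (since 11·6 = 66 = 5·13 + 1), so t ≡ 6·5 = 30 ≡ 4 (mod 13).
    Then x = 0 + 440·4 = 1760, valid modulo lcm(440, 13) = 5720: x ≡ 1760 (mod 5720).
Verify against each original: 1760 mod 11 = 0, 1760 mod 8 = 0, 1760 mod 5 = 0, 1760 mod 13 = 5.

x ≡ 1760 (mod 5720).


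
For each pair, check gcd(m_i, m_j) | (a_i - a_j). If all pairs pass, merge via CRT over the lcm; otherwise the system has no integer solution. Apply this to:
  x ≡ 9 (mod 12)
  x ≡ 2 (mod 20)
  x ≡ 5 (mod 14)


Moduli 12, 20, 14 are not pairwise coprime, so CRT works modulo lcm(m_i) when all pairwise compatibility conditions hold.
Pairwise compatibility: gcd(m_i, m_j) must divide a_i - a_j for every pair.
Merge one congruence at a time:
  Start: x ≡ 9 (mod 12).
  Combine with x ≡ 2 (mod 20): gcd(12, 20) = 4, and 2 - 9 = -7 is NOT divisible by 4.
    ⇒ system is inconsistent (no integer solution).

No solution (the system is inconsistent).


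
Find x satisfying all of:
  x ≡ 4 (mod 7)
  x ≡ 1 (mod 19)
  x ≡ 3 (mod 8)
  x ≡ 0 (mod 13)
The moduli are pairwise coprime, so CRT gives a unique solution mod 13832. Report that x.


Product of moduli M = 7 · 19 · 8 · 13 = 13832.
Merge one congruence at a time:
  Start: x ≡ 4 (mod 7).
  Combine with x ≡ 1 (mod 19); new modulus lcm = 133.
    Write x = 4 + 7·t and substitute into x ≡ 1 (mod 19): 7·t ≡ 1 − 4 = -3 (mod 19).
    Reduce coefficients mod 19: 7·t ≡ 16 (mod 19).
    The inverse of 7 mod 19 is 11 (since 7·11 = 77 = 4·19 + 1), so t ≡ 11·16 = 176 ≡ 5 (mod 19).
    Then x = 4 + 7·5 = 39, valid modulo lcm(7, 19) = 133: x ≡ 39 (mod 133).
  Combine with x ≡ 3 (mod 8); new modulus lcm = 1064.
    Write x = 39 + 133·t and substitute into x ≡ 3 (mod 8): 133·t ≡ 3 − 39 = -36 (mod 8).
    Reduce coefficients mod 8: 5·t ≡ 4 (mod 8).
    The inverse of 5 mod 8 is 5 (since 5·5 = 25 = 3·8 + 1), so t ≡ 5·4 = 20 ≡ 4 (mod 8).
    Then x = 39 + 133·4 = 571, valid modulo lcm(133, 8) = 1064: x ≡ 571 (mod 1064).
  Combine with x ≡ 0 (mod 13); new modulus lcm = 13832.
    Write x = 571 + 1064·t and substitute into x ≡ 0 (mod 13): 1064·t ≡ 0 − 571 = -571 (mod 13).
    Reduce coefficients mod 13: 11·t ≡ 1 (mod 13).
    The inverse of 11 mod 13 is 6 (since 11·6 = 66 = 5·13 + 1), so t ≡ 6·1 = 6 ≡ 6 (mod 13).
    Then x = 571 + 1064·6 = 6955, valid modulo lcm(1064, 13) = 13832: x ≡ 6955 (mod 13832).
Verify against each original: 6955 mod 7 = 4, 6955 mod 19 = 1, 6955 mod 8 = 3, 6955 mod 13 = 0.

x ≡ 6955 (mod 13832).


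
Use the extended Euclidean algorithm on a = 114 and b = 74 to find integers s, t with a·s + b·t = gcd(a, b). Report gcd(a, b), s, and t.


Euclidean algorithm on (114, 74) — divide until remainder is 0:
  114 = 1 · 74 + 40
  74 = 1 · 40 + 34
  40 = 1 · 34 + 6
  34 = 5 · 6 + 4
  6 = 1 · 4 + 2
  4 = 2 · 2 + 0
gcd(114, 74) = 2.
Track Bezout coefficients alongside the remainders: start with r₀ = 114 = a·1 + b·0 (s = 1, t = 0) and r₁ = 74 = a·0 + b·1 (s = 0, t = 1); each new remainder r_{k+1} = r_{k-1} − q_k·r_k inherits s_{k+1} = s_{k-1} − q_k·s_k, t_{k+1} = t_{k-1} − q_k·t_k, so r_k = a·s_k + b·t_k at every step:
  q = 1: r = 40, s = 1 − 1·0 = 1, t = 0 − 1·1 = -1  (check: 114·1 + 74·(-1) = 40)
  q = 1: r = 34, s = 0 − 1·1 = -1, t = 1 − 1·(-1) = 2  (check: 114·(-1) + 74·2 = 34)
  q = 1: r = 6, s = 1 − 1·(-1) = 2, t = -1 − 1·2 = -3  (check: 114·2 + 74·(-3) = 6)
  q = 5: r = 4, s = -1 − 5·2 = -11, t = 2 − 5·(-3) = 17  (check: 114·(-11) + 74·17 = 4)
  q = 1: r = 2, s = 2 − 1·(-11) = 13, t = -3 − 1·17 = -20  (check: 114·13 + 74·(-20) = 2)
The row with r = 2 (the gcd) gives the Bezout coefficients s = 13, t = -20.
Result: 114 · (13) + 74 · (-20) = 2.

gcd(114, 74) = 2; s = 13, t = -20 (check: 114·13 + 74·(-20) = 2).


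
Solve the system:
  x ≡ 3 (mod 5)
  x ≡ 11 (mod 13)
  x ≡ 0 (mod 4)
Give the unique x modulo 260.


Moduli 5, 13, 4 are pairwise coprime; by CRT there is a unique solution modulo M = 5 · 13 · 4 = 260.
Solve pairwise, accumulating the modulus:
  Start with x ≡ 3 (mod 5).
  Combine with x ≡ 11 (mod 13): since gcd(5, 13) = 1, we get a unique residue mod 65.
    Write x = 3 + 5·t and substitute into x ≡ 11 (mod 13): 5·t ≡ 11 − 3 = 8 (mod 13).
    The inverse of 5 mod 13 is 8 (since 5·8 = 40 = 3·13 + 1), so t ≡ 8·8 = 64 ≡ 12 (mod 13).
    Then x = 3 + 5·12 = 63, valid modulo lcm(5, 13) = 65: x ≡ 63 (mod 65).
  Combine with x ≡ 0 (mod 4): since gcd(65, 4) = 1, we get a unique residue mod 260.
    Write x = 63 + 65·t and substitute into x ≡ 0 (mod 4): 65·t ≡ 0 − 63 = -63 (mod 4).
    Reduce coefficients mod 4: 1·t ≡ 1 (mod 4).
    So t ≡ 1 (mod 4).
    Then x = 63 + 65·1 = 128, valid modulo lcm(65, 4) = 260: x ≡ 128 (mod 260).
Verify: 128 mod 5 = 3 ✓, 128 mod 13 = 11 ✓, 128 mod 4 = 0 ✓.

x ≡ 128 (mod 260).


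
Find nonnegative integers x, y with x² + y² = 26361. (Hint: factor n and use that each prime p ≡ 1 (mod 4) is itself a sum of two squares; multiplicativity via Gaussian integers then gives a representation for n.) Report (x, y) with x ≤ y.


Step 1: Factor n = 26361 = 3^2 · 29 · 101.
Step 2: Check the mod-4 condition on each prime factor: 3 ≡ 3 (mod 4), exponent 2 (must be even); 29 ≡ 1 (mod 4), exponent 1; 101 ≡ 1 (mod 4), exponent 1.
All primes ≡ 3 (mod 4) appear to even exponent (or don't appear), so by the two-squares theorem n IS expressible as a sum of two squares.
Step 3: Build a representation. Group n = k² · m with k = 3 and m = 29 · 101 = 2929 (a product of primes ≡ 1 (mod 4)); a representation of m scales to one of n via (k·x)² + (k·y)² = k²(x² + y²). Each prime p ≡ 1 (mod 4) is itself a sum of two squares; find a² by testing p − a² for a perfect square:
  29: 29 − 1² = 28, 29 − 2² = 25 = 5² ⇒ 29 = 2² + 5².
  101: 101 − 1² = 100 = 10² ⇒ 101 = 1² + 10².
  Combine using the Brahmagupta–Fibonacci identity (a² + b²)(c² + d²) = (ac − bd)² + (ad + bc)² = (ac + bd)² + (ad − bc)²:
  29 · 101 = 2929: from (2² + 5²)(1² + 10²), take (2·1 − 5·10, 2·10 + 5·1) = (2 − 50, 20 + 5) = (-48, 25); dropping signs (only squares matter) gives (48, 25); check 48² + 25² = 2304 + 625 = 2929 ✓.
  Scale by k = 3: (3·48, 3·25) = (144, 75).
Step 4: Order so x ≤ y and verify: 75² + 144² = 5625 + 20736 = 26361 = n. ✓

n = 26361 = 75² + 144² (one valid representation with x ≤ y).


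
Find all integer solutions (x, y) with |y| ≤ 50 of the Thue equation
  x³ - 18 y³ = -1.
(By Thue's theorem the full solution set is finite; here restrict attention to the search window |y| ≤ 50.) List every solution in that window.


The equation is x³ - 18y³ = -1. For fixed y, x³ = 18·y³ − 1, so a solution requires the RHS to be a perfect cube.
Strategy: iterate y from -50 to 50, compute RHS = 18·y³ − 1, and check whether it is a (positive or negative) perfect cube.
Check small values of y:
  y = 0: RHS = -1 = (-1)³ ⇒ x = -1 works.
  y = 1: RHS = 17 is not a perfect cube.
  y = -1: RHS = -19 is not a perfect cube.
  y = 2: RHS = 143 is not a perfect cube.
  y = -2: RHS = -145 is not a perfect cube.
  y = 3: RHS = 485 is not a perfect cube.
  y = -3: RHS = -487 is not a perfect cube.
Continuing the search up to |y| = 50 finds no further solutions beyond those listed.
Collected solutions: (-1, 0).

Solutions (with |y| ≤ 50): (-1, 0).


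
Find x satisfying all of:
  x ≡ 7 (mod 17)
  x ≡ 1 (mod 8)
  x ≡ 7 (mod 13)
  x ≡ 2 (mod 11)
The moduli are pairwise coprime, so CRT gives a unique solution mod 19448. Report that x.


Product of moduli M = 17 · 8 · 13 · 11 = 19448.
Merge one congruence at a time:
  Start: x ≡ 7 (mod 17).
  Combine with x ≡ 1 (mod 8); new modulus lcm = 136.
    Write x = 7 + 17·t and substitute into x ≡ 1 (mod 8): 17·t ≡ 1 − 7 = -6 (mod 8).
    Reduce coefficients mod 8: 1·t ≡ 2 (mod 8).
    So t ≡ 2 (mod 8).
    Then x = 7 + 17·2 = 41, valid modulo lcm(17, 8) = 136: x ≡ 41 (mod 136).
  Combine with x ≡ 7 (mod 13); new modulus lcm = 1768.
    Write x = 41 + 136·t and substitute into x ≡ 7 (mod 13): 136·t ≡ 7 − 41 = -34 (mod 13).
    Reduce coefficients mod 13: 6·t ≡ 5 (mod 13).
    The inverse of 6 mod 13 is 11 (since 6·11 = 66 = 5·13 + 1), so t ≡ 11·5 = 55 ≡ 3 (mod 13).
    Then x = 41 + 136·3 = 449, valid modulo lcm(136, 13) = 1768: x ≡ 449 (mod 1768).
  Combine with x ≡ 2 (mod 11); new modulus lcm = 19448.
    Write x = 449 + 1768·t and substitute into x ≡ 2 (mod 11): 1768·t ≡ 2 − 449 = -447 (mod 11).
    Reduce coefficients mod 11: 8·t ≡ 4 (mod 11).
    The inverse of 8 mod 11 is 7 (since 8·7 = 56 = 5·11 + 1), so t ≡ 7·4 = 28 ≡ 6 (mod 11).
    Then x = 449 + 1768·6 = 11057, valid modulo lcm(1768, 11) = 19448: x ≡ 11057 (mod 19448).
Verify against each original: 11057 mod 17 = 7, 11057 mod 8 = 1, 11057 mod 13 = 7, 11057 mod 11 = 2.

x ≡ 11057 (mod 19448).


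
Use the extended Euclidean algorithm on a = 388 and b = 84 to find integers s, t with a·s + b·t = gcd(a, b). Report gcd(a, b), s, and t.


Euclidean algorithm on (388, 84) — divide until remainder is 0:
  388 = 4 · 84 + 52
  84 = 1 · 52 + 32
  52 = 1 · 32 + 20
  32 = 1 · 20 + 12
  20 = 1 · 12 + 8
  12 = 1 · 8 + 4
  8 = 2 · 4 + 0
gcd(388, 84) = 4.
Track Bezout coefficients alongside the remainders: start with r₀ = 388 = a·1 + b·0 (s = 1, t = 0) and r₁ = 84 = a·0 + b·1 (s = 0, t = 1); each new remainder r_{k+1} = r_{k-1} − q_k·r_k inherits s_{k+1} = s_{k-1} − q_k·s_k, t_{k+1} = t_{k-1} − q_k·t_k, so r_k = a·s_k + b·t_k at every step:
  q = 4: r = 52, s = 1 − 4·0 = 1, t = 0 − 4·1 = -4  (check: 388·1 + 84·(-4) = 52)
  q = 1: r = 32, s = 0 − 1·1 = -1, t = 1 − 1·(-4) = 5  (check: 388·(-1) + 84·5 = 32)
  q = 1: r = 20, s = 1 − 1·(-1) = 2, t = -4 − 1·5 = -9  (check: 388·2 + 84·(-9) = 20)
  q = 1: r = 12, s = -1 − 1·2 = -3, t = 5 − 1·(-9) = 14  (check: 388·(-3) + 84·14 = 12)
  q = 1: r = 8, s = 2 − 1·(-3) = 5, t = -9 − 1·14 = -23  (check: 388·5 + 84·(-23) = 8)
  q = 1: r = 4, s = -3 − 1·5 = -8, t = 14 − 1·(-23) = 37  (check: 388·(-8) + 84·37 = 4)
The row with r = 4 (the gcd) gives the Bezout coefficients s = -8, t = 37.
Result: 388 · (-8) + 84 · (37) = 4.

gcd(388, 84) = 4; s = -8, t = 37 (check: 388·(-8) + 84·37 = 4).


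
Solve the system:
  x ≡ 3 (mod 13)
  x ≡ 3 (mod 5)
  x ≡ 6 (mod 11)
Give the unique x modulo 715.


Moduli 13, 5, 11 are pairwise coprime; by CRT there is a unique solution modulo M = 13 · 5 · 11 = 715.
Solve pairwise, accumulating the modulus:
  Start with x ≡ 3 (mod 13).
  Combine with x ≡ 3 (mod 5): since gcd(13, 5) = 1, we get a unique residue mod 65.
    Write x = 3 + 13·t and substitute into x ≡ 3 (mod 5): 13·t ≡ 3 − 3 = 0 (mod 5).
    Reduce coefficients mod 5: 3·t ≡ 0 (mod 5).
    The inverse of 3 mod 5 is 2 (since 3·2 = 6 = 1·5 + 1), so t ≡ 2·0 = 0 ≡ 0 (mod 5).
    Then x = 3 + 13·0 = 3, valid modulo lcm(13, 5) = 65: x ≡ 3 (mod 65).
  Combine with x ≡ 6 (mod 11): since gcd(65, 11) = 1, we get a unique residue mod 715.
    Write x = 3 + 65·t and substitute into x ≡ 6 (mod 11): 65·t ≡ 6 − 3 = 3 (mod 11).
    Reduce coefficients mod 11: 10·t ≡ 3 (mod 11).
    The inverse of 10 mod 11 is 10 (since 10·10 = 100 = 9·11 + 1), so t ≡ 10·3 = 30 ≡ 8 (mod 11).
    Then x = 3 + 65·8 = 523, valid modulo lcm(65, 11) = 715: x ≡ 523 (mod 715).
Verify: 523 mod 13 = 3 ✓, 523 mod 5 = 3 ✓, 523 mod 11 = 6 ✓.

x ≡ 523 (mod 715).


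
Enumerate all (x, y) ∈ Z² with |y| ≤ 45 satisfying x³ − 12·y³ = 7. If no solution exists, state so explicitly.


The equation is x³ - 12y³ = 7. For fixed y, x³ = 12·y³ + 7, so a solution requires the RHS to be a perfect cube.
Strategy: iterate y from -45 to 45, compute RHS = 12·y³ + 7, and check whether it is a (positive or negative) perfect cube.
Check small values of y:
  y = 0: RHS = 7 is not a perfect cube.
  y = 1: RHS = 19 is not a perfect cube.
  y = -1: RHS = -5 is not a perfect cube.
  y = 2: RHS = 103 is not a perfect cube.
  y = -2: RHS = -89 is not a perfect cube.
  y = 3: RHS = 331 is not a perfect cube.
  y = -3: RHS = -317 is not a perfect cube.
Continuing the search up to |y| = 45 finds no solutions either.
No (x, y) in the scanned range satisfies the equation.

No integer solutions with |y| ≤ 45.


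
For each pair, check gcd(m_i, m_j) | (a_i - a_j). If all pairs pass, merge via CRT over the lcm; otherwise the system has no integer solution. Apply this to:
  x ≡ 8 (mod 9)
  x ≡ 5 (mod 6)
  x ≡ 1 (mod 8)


Moduli 9, 6, 8 are not pairwise coprime, so CRT works modulo lcm(m_i) when all pairwise compatibility conditions hold.
Pairwise compatibility: gcd(m_i, m_j) must divide a_i - a_j for every pair.
Merge one congruence at a time:
  Start: x ≡ 8 (mod 9).
  Combine with x ≡ 5 (mod 6): gcd(9, 6) = 3; 5 - 8 = -3, which IS divisible by 3, so compatible.
    Write x = 8 + 9·t and substitute into x ≡ 5 (mod 6): 9·t ≡ 5 − 8 = -3 (mod 6).
    Divide the congruence (and modulus) by g = 3: 3·t ≡ -1 (mod 2).
    Reduce coefficients mod 2: 1·t ≡ 1 (mod 2).
    So t ≡ 1 (mod 2).
    Then x = 8 + 9·1 = 17, valid modulo lcm(9, 6) = 18: x ≡ 17 (mod 18).
  Combine with x ≡ 1 (mod 8): gcd(18, 8) = 2; 1 - 17 = -16, which IS divisible by 2, so compatible.
    Write x = 17 + 18·t and substitute into x ≡ 1 (mod 8): 18·t ≡ 1 − 17 = -16 (mod 8).
    Divide the congruence (and modulus) by g = 2: 9·t ≡ -8 (mod 4).
    Reduce coefficients mod 4: 1·t ≡ 0 (mod 4).
    So t ≡ 0 (mod 4).
    Then x = 17 + 18·0 = 17, valid modulo lcm(18, 8) = 72: x ≡ 17 (mod 72).
Verify: 17 mod 9 = 8, 17 mod 6 = 5, 17 mod 8 = 1.

x ≡ 17 (mod 72).


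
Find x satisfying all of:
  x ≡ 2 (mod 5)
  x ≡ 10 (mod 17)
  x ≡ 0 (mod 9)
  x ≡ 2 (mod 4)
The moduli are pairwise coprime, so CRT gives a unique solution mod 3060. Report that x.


Product of moduli M = 5 · 17 · 9 · 4 = 3060.
Merge one congruence at a time:
  Start: x ≡ 2 (mod 5).
  Combine with x ≡ 10 (mod 17); new modulus lcm = 85.
    Write x = 2 + 5·t and substitute into x ≡ 10 (mod 17): 5·t ≡ 10 − 2 = 8 (mod 17).
    The inverse of 5 mod 17 is 7 (since 5·7 = 35 = 2·17 + 1), so t ≡ 7·8 = 56 ≡ 5 (mod 17).
    Then x = 2 + 5·5 = 27, valid modulo lcm(5, 17) = 85: x ≡ 27 (mod 85).
  Combine with x ≡ 0 (mod 9); new modulus lcm = 765.
    Write x = 27 + 85·t and substitute into x ≡ 0 (mod 9): 85·t ≡ 0 − 27 = -27 (mod 9).
    Reduce coefficients mod 9: 4·t ≡ 0 (mod 9).
    The inverse of 4 mod 9 is 7 (since 4·7 = 28 = 3·9 + 1), so t ≡ 7·0 = 0 ≡ 0 (mod 9).
    Then x = 27 + 85·0 = 27, valid modulo lcm(85, 9) = 765: x ≡ 27 (mod 765).
  Combine with x ≡ 2 (mod 4); new modulus lcm = 3060.
    Write x = 27 + 765·t and substitute into x ≡ 2 (mod 4): 765·t ≡ 2 − 27 = -25 (mod 4).
    Reduce coefficients mod 4: 1·t ≡ 3 (mod 4).
    So t ≡ 3 (mod 4).
    Then x = 27 + 765·3 = 2322, valid modulo lcm(765, 4) = 3060: x ≡ 2322 (mod 3060).
Verify against each original: 2322 mod 5 = 2, 2322 mod 17 = 10, 2322 mod 9 = 0, 2322 mod 4 = 2.

x ≡ 2322 (mod 3060).


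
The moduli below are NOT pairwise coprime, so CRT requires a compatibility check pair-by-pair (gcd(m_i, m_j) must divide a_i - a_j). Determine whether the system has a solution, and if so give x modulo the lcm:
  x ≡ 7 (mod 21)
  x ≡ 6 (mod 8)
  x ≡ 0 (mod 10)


Moduli 21, 8, 10 are not pairwise coprime, so CRT works modulo lcm(m_i) when all pairwise compatibility conditions hold.
Pairwise compatibility: gcd(m_i, m_j) must divide a_i - a_j for every pair.
Merge one congruence at a time:
  Start: x ≡ 7 (mod 21).
  Combine with x ≡ 6 (mod 8): gcd(21, 8) = 1; 6 - 7 = -1, which IS divisible by 1, so compatible.
    Write x = 7 + 21·t and substitute into x ≡ 6 (mod 8): 21·t ≡ 6 − 7 = -1 (mod 8).
    Reduce coefficients mod 8: 5·t ≡ 7 (mod 8).
    The inverse of 5 mod 8 is 5 (since 5·5 = 25 = 3·8 + 1), so t ≡ 5·7 = 35 ≡ 3 (mod 8).
    Then x = 7 + 21·3 = 70, valid modulo lcm(21, 8) = 168: x ≡ 70 (mod 168).
  Combine with x ≡ 0 (mod 10): gcd(168, 10) = 2; 0 - 70 = -70, which IS divisible by 2, so compatible.
    Write x = 70 + 168·t and substitute into x ≡ 0 (mod 10): 168·t ≡ 0 − 70 = -70 (mod 10).
    Divide the congruence (and modulus) by g = 2: 84·t ≡ -35 (mod 5).
    Reduce coefficients mod 5: 4·t ≡ 0 (mod 5).
    The inverse of 4 mod 5 is 4 (since 4·4 = 16 = 3·5 + 1), so t ≡ 4·0 = 0 ≡ 0 (mod 5).
    Then x = 70 + 168·0 = 70, valid modulo lcm(168, 10) = 840: x ≡ 70 (mod 840).
Verify: 70 mod 21 = 7, 70 mod 8 = 6, 70 mod 10 = 0.

x ≡ 70 (mod 840).


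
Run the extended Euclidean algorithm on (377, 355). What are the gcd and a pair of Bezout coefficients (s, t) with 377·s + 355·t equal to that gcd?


Euclidean algorithm on (377, 355) — divide until remainder is 0:
  377 = 1 · 355 + 22
  355 = 16 · 22 + 3
  22 = 7 · 3 + 1
  3 = 3 · 1 + 0
gcd(377, 355) = 1.
Track Bezout coefficients alongside the remainders: start with r₀ = 377 = a·1 + b·0 (s = 1, t = 0) and r₁ = 355 = a·0 + b·1 (s = 0, t = 1); each new remainder r_{k+1} = r_{k-1} − q_k·r_k inherits s_{k+1} = s_{k-1} − q_k·s_k, t_{k+1} = t_{k-1} − q_k·t_k, so r_k = a·s_k + b·t_k at every step:
  q = 1: r = 22, s = 1 − 1·0 = 1, t = 0 − 1·1 = -1  (check: 377·1 + 355·(-1) = 22)
  q = 16: r = 3, s = 0 − 16·1 = -16, t = 1 − 16·(-1) = 17  (check: 377·(-16) + 355·17 = 3)
  q = 7: r = 1, s = 1 − 7·(-16) = 113, t = -1 − 7·17 = -120  (check: 377·113 + 355·(-120) = 1)
The row with r = 1 (the gcd) gives the Bezout coefficients s = 113, t = -120.
Result: 377 · (113) + 355 · (-120) = 1.

gcd(377, 355) = 1; s = 113, t = -120 (check: 377·113 + 355·(-120) = 1).


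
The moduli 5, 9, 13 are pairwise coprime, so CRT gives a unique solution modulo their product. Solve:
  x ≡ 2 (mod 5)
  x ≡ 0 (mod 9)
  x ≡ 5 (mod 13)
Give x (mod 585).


Moduli 5, 9, 13 are pairwise coprime; by CRT there is a unique solution modulo M = 5 · 9 · 13 = 585.
Solve pairwise, accumulating the modulus:
  Start with x ≡ 2 (mod 5).
  Combine with x ≡ 0 (mod 9): since gcd(5, 9) = 1, we get a unique residue mod 45.
    Write x = 2 + 5·t and substitute into x ≡ 0 (mod 9): 5·t ≡ 0 − 2 = -2 (mod 9).
    Reduce coefficients mod 9: 5·t ≡ 7 (mod 9).
    The inverse of 5 mod 9 is 2 (since 5·2 = 10 = 1·9 + 1), so t ≡ 2·7 = 14 ≡ 5 (mod 9).
    Then x = 2 + 5·5 = 27, valid modulo lcm(5, 9) = 45: x ≡ 27 (mod 45).
  Combine with x ≡ 5 (mod 13): since gcd(45, 13) = 1, we get a unique residue mod 585.
    Write x = 27 + 45·t and substitute into x ≡ 5 (mod 13): 45·t ≡ 5 − 27 = -22 (mod 13).
    Reduce coefficients mod 13: 6·t ≡ 4 (mod 13).
    The inverse of 6 mod 13 is 11 (since 6·11 = 66 = 5·13 + 1), so t ≡ 11·4 = 44 ≡ 5 (mod 13).
    Then x = 27 + 45·5 = 252, valid modulo lcm(45, 13) = 585: x ≡ 252 (mod 585).
Verify: 252 mod 5 = 2 ✓, 252 mod 9 = 0 ✓, 252 mod 13 = 5 ✓.

x ≡ 252 (mod 585).


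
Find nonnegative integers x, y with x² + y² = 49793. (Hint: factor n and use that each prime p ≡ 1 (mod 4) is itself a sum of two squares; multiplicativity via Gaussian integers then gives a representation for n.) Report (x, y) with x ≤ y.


Step 1: Factor n = 49793 = 17 · 29 · 101.
Step 2: Check the mod-4 condition on each prime factor: 17 ≡ 1 (mod 4), exponent 1; 29 ≡ 1 (mod 4), exponent 1; 101 ≡ 1 (mod 4), exponent 1.
All primes ≡ 3 (mod 4) appear to even exponent (or don't appear), so by the two-squares theorem n IS expressible as a sum of two squares.
Step 3: Build a representation. Here n = 17 · 29 · 101 is a product of primes ≡ 1 (mod 4). Each prime p ≡ 1 (mod 4) is itself a sum of two squares; find a² by testing p − a² for a perfect square:
  17: 17 − 1² = 16 = 4² ⇒ 17 = 1² + 4².
  29: 29 − 1² = 28, 29 − 2² = 25 = 5² ⇒ 29 = 2² + 5².
  101: 101 − 1² = 100 = 10² ⇒ 101 = 1² + 10².
  Combine using the Brahmagupta–Fibonacci identity (a² + b²)(c² + d²) = (ac − bd)² + (ad + bc)² = (ac + bd)² + (ad − bc)²:
  17 · 29 = 493: from (1² + 4²)(2² + 5²), take (1·2 − 4·5, 1·5 + 4·2) = (2 − 20, 5 + 8) = (-18, 13); dropping signs (only squares matter) gives (18, 13); check 18² + 13² = 324 + 169 = 493 ✓.
  493 · 101 = 49793: from (18² + 13²)(1² + 10²), take (18·1 − 13·10, 18·10 + 13·1) = (18 − 130, 180 + 13) = (-112, 193); dropping signs (only squares matter) gives (112, 193); check 112² + 193² = 12544 + 37249 = 49793 ✓.
Step 4: Order so x ≤ y and verify: 112² + 193² = 12544 + 37249 = 49793 = n. ✓

n = 49793 = 112² + 193² (one valid representation with x ≤ y).


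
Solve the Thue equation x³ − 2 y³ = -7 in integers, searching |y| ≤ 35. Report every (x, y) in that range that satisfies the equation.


The equation is x³ - 2y³ = -7. For fixed y, x³ = 2·y³ − 7, so a solution requires the RHS to be a perfect cube.
Strategy: iterate y from -35 to 35, compute RHS = 2·y³ − 7, and check whether it is a (positive or negative) perfect cube.
Check small values of y:
  y = 0: RHS = -7 is not a perfect cube.
  y = 1: RHS = -5 is not a perfect cube.
  y = -1: RHS = -9 is not a perfect cube.
  y = 2: RHS = 9 is not a perfect cube.
  y = -2: RHS = -23 is not a perfect cube.
  y = 3: RHS = 47 is not a perfect cube.
  y = -3: RHS = -61 is not a perfect cube.
Continuing the search up to |y| = 35 finds no solutions either.
No (x, y) in the scanned range satisfies the equation.

No integer solutions with |y| ≤ 35.


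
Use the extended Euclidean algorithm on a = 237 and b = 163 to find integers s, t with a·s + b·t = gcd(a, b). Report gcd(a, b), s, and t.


Euclidean algorithm on (237, 163) — divide until remainder is 0:
  237 = 1 · 163 + 74
  163 = 2 · 74 + 15
  74 = 4 · 15 + 14
  15 = 1 · 14 + 1
  14 = 14 · 1 + 0
gcd(237, 163) = 1.
Track Bezout coefficients alongside the remainders: start with r₀ = 237 = a·1 + b·0 (s = 1, t = 0) and r₁ = 163 = a·0 + b·1 (s = 0, t = 1); each new remainder r_{k+1} = r_{k-1} − q_k·r_k inherits s_{k+1} = s_{k-1} − q_k·s_k, t_{k+1} = t_{k-1} − q_k·t_k, so r_k = a·s_k + b·t_k at every step:
  q = 1: r = 74, s = 1 − 1·0 = 1, t = 0 − 1·1 = -1  (check: 237·1 + 163·(-1) = 74)
  q = 2: r = 15, s = 0 − 2·1 = -2, t = 1 − 2·(-1) = 3  (check: 237·(-2) + 163·3 = 15)
  q = 4: r = 14, s = 1 − 4·(-2) = 9, t = -1 − 4·3 = -13  (check: 237·9 + 163·(-13) = 14)
  q = 1: r = 1, s = -2 − 1·9 = -11, t = 3 − 1·(-13) = 16  (check: 237·(-11) + 163·16 = 1)
The row with r = 1 (the gcd) gives the Bezout coefficients s = -11, t = 16.
Result: 237 · (-11) + 163 · (16) = 1.

gcd(237, 163) = 1; s = -11, t = 16 (check: 237·(-11) + 163·16 = 1).


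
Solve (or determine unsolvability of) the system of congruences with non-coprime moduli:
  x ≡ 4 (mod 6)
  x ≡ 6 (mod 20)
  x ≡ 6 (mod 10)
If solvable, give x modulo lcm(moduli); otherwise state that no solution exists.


Moduli 6, 20, 10 are not pairwise coprime, so CRT works modulo lcm(m_i) when all pairwise compatibility conditions hold.
Pairwise compatibility: gcd(m_i, m_j) must divide a_i - a_j for every pair.
Merge one congruence at a time:
  Start: x ≡ 4 (mod 6).
  Combine with x ≡ 6 (mod 20): gcd(6, 20) = 2; 6 - 4 = 2, which IS divisible by 2, so compatible.
    Write x = 4 + 6·t and substitute into x ≡ 6 (mod 20): 6·t ≡ 6 − 4 = 2 (mod 20).
    Divide the congruence (and modulus) by g = 2: 3·t ≡ 1 (mod 10).
    The inverse of 3 mod 10 is 7 (since 3·7 = 21 = 2·10 + 1), so t ≡ 7·1 = 7 ≡ 7 (mod 10).
    Then x = 4 + 6·7 = 46, valid modulo lcm(6, 20) = 60: x ≡ 46 (mod 60).
  Combine with x ≡ 6 (mod 10): gcd(60, 10) = 10; 6 - 46 = -40, which IS divisible by 10, so compatible.
    Write x = 46 + 60·t and substitute into x ≡ 6 (mod 10): 60·t ≡ 6 − 46 = -40 (mod 10).
    Divide the congruence (and modulus) by g = 10: 6·t ≡ -4 (mod 1).
    Modulo 1 every t works; take t = 0.
    Then x = 46 + 60·0 = 46, valid modulo lcm(60, 10) = 60: x ≡ 46 (mod 60).
Verify: 46 mod 6 = 4, 46 mod 20 = 6, 46 mod 10 = 6.

x ≡ 46 (mod 60).


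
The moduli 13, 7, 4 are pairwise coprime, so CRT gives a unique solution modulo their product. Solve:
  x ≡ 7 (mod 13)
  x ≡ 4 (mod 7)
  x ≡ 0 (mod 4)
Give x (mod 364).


Moduli 13, 7, 4 are pairwise coprime; by CRT there is a unique solution modulo M = 13 · 7 · 4 = 364.
Solve pairwise, accumulating the modulus:
  Start with x ≡ 7 (mod 13).
  Combine with x ≡ 4 (mod 7): since gcd(13, 7) = 1, we get a unique residue mod 91.
    Write x = 7 + 13·t and substitute into x ≡ 4 (mod 7): 13·t ≡ 4 − 7 = -3 (mod 7).
    Reduce coefficients mod 7: 6·t ≡ 4 (mod 7).
    The inverse of 6 mod 7 is 6 (since 6·6 = 36 = 5·7 + 1), so t ≡ 6·4 = 24 ≡ 3 (mod 7).
    Then x = 7 + 13·3 = 46, valid modulo lcm(13, 7) = 91: x ≡ 46 (mod 91).
  Combine with x ≡ 0 (mod 4): since gcd(91, 4) = 1, we get a unique residue mod 364.
    Write x = 46 + 91·t and substitute into x ≡ 0 (mod 4): 91·t ≡ 0 − 46 = -46 (mod 4).
    Reduce coefficients mod 4: 3·t ≡ 2 (mod 4).
    The inverse of 3 mod 4 is 3 (since 3·3 = 9 = 2·4 + 1), so t ≡ 3·2 = 6 ≡ 2 (mod 4).
    Then x = 46 + 91·2 = 228, valid modulo lcm(91, 4) = 364: x ≡ 228 (mod 364).
Verify: 228 mod 13 = 7 ✓, 228 mod 7 = 4 ✓, 228 mod 4 = 0 ✓.

x ≡ 228 (mod 364).


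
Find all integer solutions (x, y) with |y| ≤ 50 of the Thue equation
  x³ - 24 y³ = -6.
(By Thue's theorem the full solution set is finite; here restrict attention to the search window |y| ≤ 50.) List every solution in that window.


The equation is x³ - 24y³ = -6. For fixed y, x³ = 24·y³ − 6, so a solution requires the RHS to be a perfect cube.
Strategy: iterate y from -50 to 50, compute RHS = 24·y³ − 6, and check whether it is a (positive or negative) perfect cube.
Check small values of y:
  y = 0: RHS = -6 is not a perfect cube.
  y = 1: RHS = 18 is not a perfect cube.
  y = -1: RHS = -30 is not a perfect cube.
  y = 2: RHS = 186 is not a perfect cube.
  y = -2: RHS = -198 is not a perfect cube.
  y = 3: RHS = 642 is not a perfect cube.
  y = -3: RHS = -654 is not a perfect cube.
Continuing the search up to |y| = 50 finds no solutions either.
No (x, y) in the scanned range satisfies the equation.

No integer solutions with |y| ≤ 50.


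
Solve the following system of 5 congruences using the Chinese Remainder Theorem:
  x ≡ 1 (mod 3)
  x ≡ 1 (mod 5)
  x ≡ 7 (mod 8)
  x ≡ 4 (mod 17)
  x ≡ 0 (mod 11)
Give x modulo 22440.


Product of moduli M = 3 · 5 · 8 · 17 · 11 = 22440.
Merge one congruence at a time:
  Start: x ≡ 1 (mod 3).
  Combine with x ≡ 1 (mod 5); new modulus lcm = 15.
    Write x = 1 + 3·t and substitute into x ≡ 1 (mod 5): 3·t ≡ 1 − 1 = 0 (mod 5).
    The inverse of 3 mod 5 is 2 (since 3·2 = 6 = 1·5 + 1), so t ≡ 2·0 = 0 ≡ 0 (mod 5).
    Then x = 1 + 3·0 = 1, valid modulo lcm(3, 5) = 15: x ≡ 1 (mod 15).
  Combine with x ≡ 7 (mod 8); new modulus lcm = 120.
    Write x = 1 + 15·t and substitute into x ≡ 7 (mod 8): 15·t ≡ 7 − 1 = 6 (mod 8).
    Reduce coefficients mod 8: 7·t ≡ 6 (mod 8).
    The inverse of 7 mod 8 is 7 (since 7·7 = 49 = 6·8 + 1), so t ≡ 7·6 = 42 ≡ 2 (mod 8).
    Then x = 1 + 15·2 = 31, valid modulo lcm(15, 8) = 120: x ≡ 31 (mod 120).
  Combine with x ≡ 4 (mod 17); new modulus lcm = 2040.
    Write x = 31 + 120·t and substitute into x ≡ 4 (mod 17): 120·t ≡ 4 − 31 = -27 (mod 17).
    Reduce coefficients mod 17: 1·t ≡ 7 (mod 17).
    So t ≡ 7 (mod 17).
    Then x = 31 + 120·7 = 871, valid modulo lcm(120, 17) = 2040: x ≡ 871 (mod 2040).
  Combine with x ≡ 0 (mod 11); new modulus lcm = 22440.
    Write x = 871 + 2040·t and substitute into x ≡ 0 (mod 11): 2040·t ≡ 0 − 871 = -871 (mod 11).
    Reduce coefficients mod 11: 5·t ≡ 9 (mod 11).
    The inverse of 5 mod 11 is 9 (since 5·9 = 45 = 4·11 + 1), so t ≡ 9·9 = 81 ≡ 4 (mod 11).
    Then x = 871 + 2040·4 = 9031, valid modulo lcm(2040, 11) = 22440: x ≡ 9031 (mod 22440).
Verify against each original: 9031 mod 3 = 1, 9031 mod 5 = 1, 9031 mod 8 = 7, 9031 mod 17 = 4, 9031 mod 11 = 0.

x ≡ 9031 (mod 22440).


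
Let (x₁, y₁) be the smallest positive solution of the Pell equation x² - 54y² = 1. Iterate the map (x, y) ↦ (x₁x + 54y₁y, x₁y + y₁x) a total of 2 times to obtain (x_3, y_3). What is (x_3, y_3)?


Step 1: Find the fundamental solution (x₁, y₁) of x² - 54y² = 1.
  Expand √54 as a continued fraction. a₀ = ⌊√54⌋ = 7; iterate m_{k+1} = d_k·a_k − m_k, d_{k+1} = (54 − m_{k+1}²)/d_k, a_{k+1} = ⌊(a₀ + m_{k+1})/d_{k+1}⌋ (starting m₀ = 0, d₀ = 1), with convergents p_k = a_k·p_{k-1} + p_{k-2}, q_k = a_k·q_{k-1} + q_{k-2} (p₋₁ = 1, q₋₁ = 0):
  k = 0: a₀ = 7; p₀/q₀ = 7/1; p₀² − 54·q₀² = 49 − 54 = -5.
  k = 1: m = 7, d = 5, a = ⌊(7 + 7)/5⌋ = 2; p/q = (2·7 + 1)/(2·1 + 0) = 15/2; p² − 54·q² = 225 − 216 = 9.
  k = 2: m = 3, d = 9, a = ⌊(7 + 3)/9⌋ = 1; p/q = (1·15 + 7)/(1·2 + 1) = 22/3; p² − 54·q² = 484 − 486 = -2.
  k = 3: m = 6, d = 2, a = ⌊(7 + 6)/2⌋ = 6; p/q = (6·22 + 15)/(6·3 + 2) = 147/20; p² − 54·q² = 21609 − 21600 = 9.
  k = 4: m = 6, d = 9, a = ⌊(7 + 6)/9⌋ = 1; p/q = (1·147 + 22)/(1·20 + 3) = 169/23; p² − 54·q² = 28561 − 28566 = -5.
  k = 5: m = 3, d = 5, a = ⌊(7 + 3)/5⌋ = 2; p/q = (2·169 + 147)/(2·23 + 20) = 485/66; p² − 54·q² = 235225 − 235224 = 1.
  The first convergent with p² − 54·q² = 1 gives the fundamental solution (x₁, y₁) = (485, 66).
Step 2: Apply the recurrence (x_{n+1}, y_{n+1}) = (x₁x_n + 54y₁y_n, x₁y_n + y₁x_n) repeatedly.
  From (x_1, y_1) = (485, 66): x_2 = 485·485 + 54·66·66 = 470449; y_2 = 485·66 + 66·485 = 64020.
  From (x_2, y_2) = (470449, 64020): x_3 = 485·470449 + 54·66·64020 = 456335045; y_3 = 485·64020 + 66·470449 = 62099334.
Step 3: Verify x_3² - 54·y_3² = 208241673295152025 - 208241673295152024 = 1 (should be 1). ✓

(x_1, y_1) = (485, 66); (x_3, y_3) = (456335045, 62099334).


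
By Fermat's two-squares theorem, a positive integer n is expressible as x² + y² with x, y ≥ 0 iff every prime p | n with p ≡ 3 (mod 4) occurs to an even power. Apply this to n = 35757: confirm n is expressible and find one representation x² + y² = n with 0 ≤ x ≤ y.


Step 1: Factor n = 35757 = 3^2 · 29 · 137.
Step 2: Check the mod-4 condition on each prime factor: 3 ≡ 3 (mod 4), exponent 2 (must be even); 29 ≡ 1 (mod 4), exponent 1; 137 ≡ 1 (mod 4), exponent 1.
All primes ≡ 3 (mod 4) appear to even exponent (or don't appear), so by the two-squares theorem n IS expressible as a sum of two squares.
Step 3: Build a representation. Group n = k² · m with k = 3 and m = 29 · 137 = 3973 (a product of primes ≡ 1 (mod 4)); a representation of m scales to one of n via (k·x)² + (k·y)² = k²(x² + y²). Each prime p ≡ 1 (mod 4) is itself a sum of two squares; find a² by testing p − a² for a perfect square:
  29: 29 − 1² = 28, 29 − 2² = 25 = 5² ⇒ 29 = 2² + 5².
  137: 137 − 1² = 136, 137 − 2² = 133, 137 − 3² = 128, 137 − 4² = 121 = 11² ⇒ 137 = 4² + 11².
  Combine using the Brahmagupta–Fibonacci identity (a² + b²)(c² + d²) = (ac − bd)² + (ad + bc)² = (ac + bd)² + (ad − bc)²:
  29 · 137 = 3973: from (2² + 5²)(4² + 11²), take (2·4 − 5·11, 2·11 + 5·4) = (8 − 55, 22 + 20) = (-47, 42); dropping signs (only squares matter) gives (47, 42); check 47² + 42² = 2209 + 1764 = 3973 ✓.
  Scale by k = 3: (3·47, 3·42) = (141, 126).
Step 4: Order so x ≤ y and verify: 126² + 141² = 15876 + 19881 = 35757 = n. ✓

n = 35757 = 126² + 141² (one valid representation with x ≤ y).


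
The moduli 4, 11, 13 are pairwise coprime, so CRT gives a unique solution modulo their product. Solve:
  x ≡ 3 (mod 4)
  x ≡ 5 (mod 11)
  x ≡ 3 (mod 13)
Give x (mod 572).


Moduli 4, 11, 13 are pairwise coprime; by CRT there is a unique solution modulo M = 4 · 11 · 13 = 572.
Solve pairwise, accumulating the modulus:
  Start with x ≡ 3 (mod 4).
  Combine with x ≡ 5 (mod 11): since gcd(4, 11) = 1, we get a unique residue mod 44.
    Write x = 3 + 4·t and substitute into x ≡ 5 (mod 11): 4·t ≡ 5 − 3 = 2 (mod 11).
    The inverse of 4 mod 11 is 3 (since 4·3 = 12 = 1·11 + 1), so t ≡ 3·2 = 6 ≡ 6 (mod 11).
    Then x = 3 + 4·6 = 27, valid modulo lcm(4, 11) = 44: x ≡ 27 (mod 44).
  Combine with x ≡ 3 (mod 13): since gcd(44, 13) = 1, we get a unique residue mod 572.
    Write x = 27 + 44·t and substitute into x ≡ 3 (mod 13): 44·t ≡ 3 − 27 = -24 (mod 13).
    Reduce coefficients mod 13: 5·t ≡ 2 (mod 13).
    The inverse of 5 mod 13 is 8 (since 5·8 = 40 = 3·13 + 1), so t ≡ 8·2 = 16 ≡ 3 (mod 13).
    Then x = 27 + 44·3 = 159, valid modulo lcm(44, 13) = 572: x ≡ 159 (mod 572).
Verify: 159 mod 4 = 3 ✓, 159 mod 11 = 5 ✓, 159 mod 13 = 3 ✓.

x ≡ 159 (mod 572).


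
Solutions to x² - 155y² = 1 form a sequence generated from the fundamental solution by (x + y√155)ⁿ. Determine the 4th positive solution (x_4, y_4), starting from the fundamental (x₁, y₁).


Step 1: Find the fundamental solution (x₁, y₁) of x² - 155y² = 1.
  Expand √155 as a continued fraction. a₀ = ⌊√155⌋ = 12; iterate m_{k+1} = d_k·a_k − m_k, d_{k+1} = (155 − m_{k+1}²)/d_k, a_{k+1} = ⌊(a₀ + m_{k+1})/d_{k+1}⌋ (starting m₀ = 0, d₀ = 1), with convergents p_k = a_k·p_{k-1} + p_{k-2}, q_k = a_k·q_{k-1} + q_{k-2} (p₋₁ = 1, q₋₁ = 0):
  k = 0: a₀ = 12; p₀/q₀ = 12/1; p₀² − 155·q₀² = 144 − 155 = -11.
  k = 1: m = 12, d = 11, a = ⌊(12 + 12)/11⌋ = 2; p/q = (2·12 + 1)/(2·1 + 0) = 25/2; p² − 155·q² = 625 − 620 = 5.
  k = 2: m = 10, d = 5, a = ⌊(12 + 10)/5⌋ = 4; p/q = (4·25 + 12)/(4·2 + 1) = 112/9; p² − 155·q² = 12544 − 12555 = -11.
  k = 3: m = 10, d = 11, a = ⌊(12 + 10)/11⌋ = 2; p/q = (2·112 + 25)/(2·9 + 2) = 249/20; p² − 155·q² = 62001 − 62000 = 1.
  The first convergent with p² − 155·q² = 1 gives the fundamental solution (x₁, y₁) = (249, 20).
Step 2: Apply the recurrence (x_{n+1}, y_{n+1}) = (x₁x_n + 155y₁y_n, x₁y_n + y₁x_n) repeatedly.
  From (x_1, y_1) = (249, 20): x_2 = 249·249 + 155·20·20 = 124001; y_2 = 249·20 + 20·249 = 9960.
  From (x_2, y_2) = (124001, 9960): x_3 = 249·124001 + 155·20·9960 = 61752249; y_3 = 249·9960 + 20·124001 = 4960060.
  From (x_3, y_3) = (61752249, 4960060): x_4 = 249·61752249 + 155·20·4960060 = 30752496001; y_4 = 249·4960060 + 20·61752249 = 2470099920.
Step 3: Verify x_4² - 155·y_4² = 945716010291520992001 - 945716010291520992000 = 1 (should be 1). ✓

(x_1, y_1) = (249, 20); (x_4, y_4) = (30752496001, 2470099920).


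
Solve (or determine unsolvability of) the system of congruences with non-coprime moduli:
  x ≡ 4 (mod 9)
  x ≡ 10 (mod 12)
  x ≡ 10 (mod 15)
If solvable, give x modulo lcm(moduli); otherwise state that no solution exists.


Moduli 9, 12, 15 are not pairwise coprime, so CRT works modulo lcm(m_i) when all pairwise compatibility conditions hold.
Pairwise compatibility: gcd(m_i, m_j) must divide a_i - a_j for every pair.
Merge one congruence at a time:
  Start: x ≡ 4 (mod 9).
  Combine with x ≡ 10 (mod 12): gcd(9, 12) = 3; 10 - 4 = 6, which IS divisible by 3, so compatible.
    Write x = 4 + 9·t and substitute into x ≡ 10 (mod 12): 9·t ≡ 10 − 4 = 6 (mod 12).
    Divide the congruence (and modulus) by g = 3: 3·t ≡ 2 (mod 4).
    The inverse of 3 mod 4 is 3 (since 3·3 = 9 = 2·4 + 1), so t ≡ 3·2 = 6 ≡ 2 (mod 4).
    Then x = 4 + 9·2 = 22, valid modulo lcm(9, 12) = 36: x ≡ 22 (mod 36).
  Combine with x ≡ 10 (mod 15): gcd(36, 15) = 3; 10 - 22 = -12, which IS divisible by 3, so compatible.
    Write x = 22 + 36·t and substitute into x ≡ 10 (mod 15): 36·t ≡ 10 − 22 = -12 (mod 15).
    Divide the congruence (and modulus) by g = 3: 12·t ≡ -4 (mod 5).
    Reduce coefficients mod 5: 2·t ≡ 1 (mod 5).
    The inverse of 2 mod 5 is 3 (since 2·3 = 6 = 1·5 + 1), so t ≡ 3·1 = 3 ≡ 3 (mod 5).
    Then x = 22 + 36·3 = 130, valid modulo lcm(36, 15) = 180: x ≡ 130 (mod 180).
Verify: 130 mod 9 = 4, 130 mod 12 = 10, 130 mod 15 = 10.

x ≡ 130 (mod 180).
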